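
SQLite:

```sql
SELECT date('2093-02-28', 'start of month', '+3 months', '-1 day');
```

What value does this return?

`start of month` rewinds 2093-02-28 to 2093-02-01.
Adding +3 months to 2093-02-01 gives 2093-05-01.
Going back 1 day from 2093-05-01 reaches 2093-04-30 (last day of April, 30 days).

2093-04-30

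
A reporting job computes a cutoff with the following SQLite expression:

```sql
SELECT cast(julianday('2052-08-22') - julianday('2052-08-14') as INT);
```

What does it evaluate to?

8

Both dates are in August 2052: 22 − 14 = 8.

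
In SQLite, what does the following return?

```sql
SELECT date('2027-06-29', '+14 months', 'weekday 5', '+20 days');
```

2028-09-21

Adding +14 months to 2027-06-29 gives 2028-08-29.
`weekday 5` advances to the next Friday; 2028-08-29 is a Tuesday, so it moves forward to 2028-09-01.
Advancing 20 more days within September lands on 2028-09-21.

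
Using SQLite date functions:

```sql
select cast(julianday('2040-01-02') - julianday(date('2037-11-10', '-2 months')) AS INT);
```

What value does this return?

Adding -2 months to 2037-11-10 gives 2037-09-10.
20 days remain in September 2037 after the 10th (30 − 10).
Full months from October 2037 through December 2039 contribute their day counts.
Then 2 days into January 2040.
Total: 20 + 31 + 30 + 31 + 31 + 28 + 31 + 30 + 31 + 30 + 31 + 31 + 30 + 31 + 30 + 31 + 31 + 28 + 31 + 30 + 31 + 30 + 31 + 31 + 30 + 31 + 30 + 31 + 2 = 844.

844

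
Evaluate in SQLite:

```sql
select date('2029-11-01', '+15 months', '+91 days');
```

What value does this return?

Adding +15 months to 2029-11-01 gives 2031-02-01.
Applying '+91 days' to 2031-02-01: counting 91 days forward gives 2031-05-03.

2031-05-03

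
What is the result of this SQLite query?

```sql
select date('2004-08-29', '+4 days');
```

August 2004 has 31 days; 2 remain after the 29th, so 3 days reach 2004-09-01.
Advancing 1 more day within September lands on 2004-09-02.

2004-09-02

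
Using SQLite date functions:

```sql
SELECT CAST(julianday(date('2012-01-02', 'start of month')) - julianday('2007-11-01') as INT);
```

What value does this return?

`start of month` rewinds 2012-01-02 to 2012-01-01.
29 days remain in November 2007 after the 1st (30 − 1).
Full months from December 2007 through December 2011 contribute their day counts.
Then 1 day into January 2012.
Total: 29 + 31 + 31 + 29 + 31 + 30 + 31 + 30 + 31 + 31 + 30 + 31 + 30 + 31 + 31 + 28 + 31 + 30 + 31 + 30 + 31 + 31 + 30 + 31 + 30 + 31 + 31 + 28 + 31 + 30 + 31 + 30 + 31 + 31 + 30 + 31 + 30 + 31 + 31 + 28 + 31 + 30 + 31 + 30 + 31 + 31 + 30 + 31 + 30 + 31 + 1 = 1522.

1522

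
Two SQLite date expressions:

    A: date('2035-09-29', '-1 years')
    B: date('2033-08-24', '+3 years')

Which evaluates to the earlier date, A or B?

A

A = 2034-09-29.
B = 2036-08-24.
A is earlier.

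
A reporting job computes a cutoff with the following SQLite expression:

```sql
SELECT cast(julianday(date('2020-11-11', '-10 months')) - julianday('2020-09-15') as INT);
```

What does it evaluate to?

-248

Adding -10 months to 2020-11-11 gives 2020-01-11.
20 days remain in January 2020 after the 11th (31 − 11).
Full months from February 2020 through August 2020 contribute their day counts.
Then 15 days into September 2020.
Total: 20 + 29 + 31 + 30 + 31 + 30 + 31 + 31 + 15 = 248.
The subtraction is earlier − later, so the result is −248 → -248.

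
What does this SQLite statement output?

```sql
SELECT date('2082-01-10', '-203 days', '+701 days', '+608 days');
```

2085-01-20

Applying '-203 days' to 2082-01-10: counting 203 days back gives 2081-06-21.
Applying '+701 days' to 2081-06-21: counting 701 days forward gives 2083-05-23.
Applying '+608 days' to 2083-05-23: counting 608 days forward gives 2085-01-20.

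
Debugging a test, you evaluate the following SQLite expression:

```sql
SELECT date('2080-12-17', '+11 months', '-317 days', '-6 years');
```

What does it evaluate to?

2075-01-04

Adding +11 months to 2080-12-17 gives 2081-11-17.
Applying '-317 days' to 2081-11-17: counting 317 days back gives 2081-01-04.
Adding -6 years to 2081-01-04 gives 2075-01-04.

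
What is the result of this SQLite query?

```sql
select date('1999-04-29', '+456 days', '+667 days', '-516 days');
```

Applying '+456 days' to 1999-04-29: counting 456 days forward gives 2000-07-28.
Applying '+667 days' to 2000-07-28: counting 667 days forward gives 2002-05-26.
Applying '-516 days' to 2002-05-26: counting 516 days back gives 2000-12-26.

2000-12-26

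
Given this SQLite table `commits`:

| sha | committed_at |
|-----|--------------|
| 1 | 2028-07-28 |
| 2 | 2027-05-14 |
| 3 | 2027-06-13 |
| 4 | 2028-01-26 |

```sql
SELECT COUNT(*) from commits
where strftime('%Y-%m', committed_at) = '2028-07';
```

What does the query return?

1

Rows with year-month 2028-07: 2028-07-28 → 1.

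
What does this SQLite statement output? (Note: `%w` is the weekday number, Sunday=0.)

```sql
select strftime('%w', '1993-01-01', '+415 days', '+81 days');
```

4

First apply '+415 days', '+81 days': 1993-01-01 → 1994-05-12.
1994-05-12 is a Thursday; with Sunday=0 that is 4.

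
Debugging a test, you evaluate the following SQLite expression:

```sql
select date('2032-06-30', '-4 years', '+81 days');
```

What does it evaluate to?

Adding -4 years to 2032-06-30 gives 2028-06-30.
Applying '+81 days' to 2028-06-30: counting 81 days forward gives 2028-09-19.

2028-09-19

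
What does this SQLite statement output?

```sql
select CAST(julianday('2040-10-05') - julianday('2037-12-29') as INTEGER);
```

2 days remain in December 2037 after the 29th (31 − 29).
Full months from January 2038 through September 2040 contribute their day counts.
Then 5 days into October 2040.
Total: 2 + 31 + 28 + 31 + 30 + 31 + 30 + 31 + 31 + 30 + 31 + 30 + 31 + 31 + 28 + 31 + 30 + 31 + 30 + 31 + 31 + 30 + 31 + 30 + 31 + 31 + 29 + 31 + 30 + 31 + 30 + 31 + 31 + 30 + 5 = 1011.

1011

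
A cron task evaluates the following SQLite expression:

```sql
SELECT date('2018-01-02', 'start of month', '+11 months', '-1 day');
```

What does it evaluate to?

`start of month` rewinds 2018-01-02 to 2018-01-01.
Adding +11 months to 2018-01-01 gives 2018-12-01.
Going back 1 day from 2018-12-01 reaches 2018-11-30 (last day of November, 30 days).

2018-11-30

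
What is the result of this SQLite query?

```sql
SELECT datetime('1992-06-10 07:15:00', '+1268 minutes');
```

1268 minutes = 21h 8m; +1268 minutes from 1992-06-10 07:15:00 is 1992-06-11 04:23:00 (crosses midnight).

1992-06-11 04:23:00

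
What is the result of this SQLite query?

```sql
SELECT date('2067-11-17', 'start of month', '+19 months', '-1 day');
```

`start of month` rewinds 2067-11-17 to 2067-11-01.
Adding +19 months to 2067-11-01 gives 2069-06-01.
Going back 1 day from 2069-06-01 reaches 2069-05-31 (last day of May, 31 days).

2069-05-31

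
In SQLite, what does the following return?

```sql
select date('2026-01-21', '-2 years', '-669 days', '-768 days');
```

Adding -2 years to 2026-01-21 gives 2024-01-21.
Applying '-669 days' to 2024-01-21: counting 669 days back gives 2022-03-23.
Applying '-768 days' to 2022-03-23: counting 768 days back gives 2020-02-14.

2020-02-14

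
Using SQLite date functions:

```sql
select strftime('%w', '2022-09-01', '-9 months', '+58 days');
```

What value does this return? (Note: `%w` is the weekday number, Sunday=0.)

First apply '-9 months', '+58 days': 2022-09-01 → 2022-01-28.
2022-01-28 is a Friday; with Sunday=0 that is 5.

5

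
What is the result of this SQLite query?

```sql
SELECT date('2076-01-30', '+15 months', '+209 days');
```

2077-11-25

Adding +15 months to 2076-01-30 gives 2077-04-30.
Applying '+209 days' to 2077-04-30: counting 209 days forward gives 2077-11-25.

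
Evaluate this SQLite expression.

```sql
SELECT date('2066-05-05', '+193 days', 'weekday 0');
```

2066-11-14

Applying '+193 days' to 2066-05-05: counting 193 days forward gives 2066-11-14.
`weekday 0` advances to the next Sunday; 2066-11-14 is already a Sunday, so it stays at 2066-11-14.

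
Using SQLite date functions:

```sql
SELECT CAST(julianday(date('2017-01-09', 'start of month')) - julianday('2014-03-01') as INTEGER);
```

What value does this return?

`start of month` rewinds 2017-01-09 to 2017-01-01.
30 days remain in March 2014 after the 1st (31 − 1).
Full months from April 2014 through December 2016 contribute their day counts.
Then 1 day into January 2017.
Total: 30 + 30 + 31 + 30 + 31 + 31 + 30 + 31 + 30 + 31 + 31 + 28 + 31 + 30 + 31 + 30 + 31 + 31 + 30 + 31 + 30 + 31 + 31 + 29 + 31 + 30 + 31 + 30 + 31 + 31 + 30 + 31 + 30 + 31 + 1 = 1037.

1037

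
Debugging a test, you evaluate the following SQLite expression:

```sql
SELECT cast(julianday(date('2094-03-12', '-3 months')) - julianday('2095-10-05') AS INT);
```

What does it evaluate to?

-662

Adding -3 months to 2094-03-12 gives 2093-12-12.
19 days remain in December 2093 after the 12th (31 − 12).
Full months from January 2094 through September 2095 contribute their day counts.
Then 5 days into October 2095.
Total: 19 + 31 + 28 + 31 + 30 + 31 + 30 + 31 + 31 + 30 + 31 + 30 + 31 + 31 + 28 + 31 + 30 + 31 + 30 + 31 + 31 + 30 + 5 = 662.
The subtraction is earlier − later, so the result is −662 → -662.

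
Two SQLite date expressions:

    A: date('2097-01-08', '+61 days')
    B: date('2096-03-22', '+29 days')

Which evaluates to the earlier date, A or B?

A = 2097-03-10.
B = 2096-04-20.
B is earlier.

B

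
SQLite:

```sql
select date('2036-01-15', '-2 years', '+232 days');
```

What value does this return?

2034-09-04

Adding -2 years to 2036-01-15 gives 2034-01-15.
Applying '+232 days' to 2034-01-15: counting 232 days forward gives 2034-09-04.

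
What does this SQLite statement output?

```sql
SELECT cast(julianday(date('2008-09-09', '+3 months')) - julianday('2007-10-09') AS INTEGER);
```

Adding +3 months to 2008-09-09 gives 2008-12-09.
22 days remain in October 2007 after the 9th (31 − 9).
Full months from November 2007 through November 2008 contribute their day counts.
Then 9 days into December 2008.
Total: 22 + 30 + 31 + 31 + 29 + 31 + 30 + 31 + 30 + 31 + 31 + 30 + 31 + 30 + 9 = 427.

427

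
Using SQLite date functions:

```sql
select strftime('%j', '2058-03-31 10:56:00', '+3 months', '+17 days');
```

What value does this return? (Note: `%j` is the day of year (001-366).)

199

First apply '+3 months', '+17 days': 2058-03-31 10:56:00 → 2058-07-18 10:56:00.
Day-of-year for 2058-07-18: days since 2058-01-01 inclusive = 199, zero-padded to 199.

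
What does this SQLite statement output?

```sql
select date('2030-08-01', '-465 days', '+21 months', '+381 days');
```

Applying '-465 days' to 2030-08-01: counting 465 days back gives 2029-04-23.
Adding +21 months to 2029-04-23 gives 2031-01-23.
Applying '+381 days' to 2031-01-23: counting 381 days forward gives 2032-02-08.

2032-02-08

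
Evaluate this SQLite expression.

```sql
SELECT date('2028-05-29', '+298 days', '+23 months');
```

2031-02-23

Applying '+298 days' to 2028-05-29: counting 298 days forward gives 2029-03-23.
Adding +23 months to 2029-03-23 gives 2031-02-23.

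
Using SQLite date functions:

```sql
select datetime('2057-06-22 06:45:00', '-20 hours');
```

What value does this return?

2057-06-21 10:45:00

-20 hours from 2057-06-22 06:45:00 is 2057-06-21 10:45:00 (crosses midnight).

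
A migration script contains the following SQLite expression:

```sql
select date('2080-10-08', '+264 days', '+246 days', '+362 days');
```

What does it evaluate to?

Applying '+264 days' to 2080-10-08: counting 264 days forward gives 2081-06-29.
Applying '+246 days' to 2081-06-29: counting 246 days forward gives 2082-03-02.
Applying '+362 days' to 2082-03-02: counting 362 days forward gives 2083-02-27.

2083-02-27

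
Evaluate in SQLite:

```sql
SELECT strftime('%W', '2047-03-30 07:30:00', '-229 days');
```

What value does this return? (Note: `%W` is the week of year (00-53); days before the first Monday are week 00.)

33

First apply '-229 days': 2047-03-30 07:30:00 → 2046-08-13 07:30:00.
2046-08-13 is a Monday. SQLite's %W counts Mondays since the year started; the result is 33.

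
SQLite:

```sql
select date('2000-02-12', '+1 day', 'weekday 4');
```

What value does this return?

2000-02-17

Advancing 1 more day within February lands on 2000-02-13.
`weekday 4` advances to the next Thursday; 2000-02-13 is a Sunday, so it moves forward to 2000-02-17.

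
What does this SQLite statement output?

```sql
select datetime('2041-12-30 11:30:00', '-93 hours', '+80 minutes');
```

-93 hours from 2041-12-30 11:30:00 is 2041-12-26 14:30:00 (crosses midnight).
80 minutes = 1h 20m; +80 minutes from 2041-12-26 14:30:00 is 2041-12-26 15:50:00.

2041-12-26 15:50:00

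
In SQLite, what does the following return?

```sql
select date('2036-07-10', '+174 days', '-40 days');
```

Applying '+174 days' to 2036-07-10: counting 174 days forward gives 2036-12-31.
Going back 31 days from 2036-12-31 reaches 2036-11-30 (last day of November, 30 days).
Going back 9 days within November lands on 2036-11-21.

2036-11-21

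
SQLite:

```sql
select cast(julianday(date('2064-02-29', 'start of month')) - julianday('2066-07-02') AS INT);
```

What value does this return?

-882

`start of month` rewinds 2064-02-29 to 2064-02-01.
28 days remain in February 2064 after the 1st (29 − 1).
Full months from March 2064 through June 2066 contribute their day counts.
Then 2 days into July 2066.
Total: 28 + 31 + 30 + 31 + 30 + 31 + 31 + 30 + 31 + 30 + 31 + 31 + 28 + 31 + 30 + 31 + 30 + 31 + 31 + 30 + 31 + 30 + 31 + 31 + 28 + 31 + 30 + 31 + 30 + 2 = 882.
The subtraction is earlier − later, so the result is −882 → -882.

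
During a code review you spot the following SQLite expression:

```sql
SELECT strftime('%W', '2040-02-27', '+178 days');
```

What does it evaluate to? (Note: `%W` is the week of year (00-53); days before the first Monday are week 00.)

34

First apply '+178 days': 2040-02-27 → 2040-08-23.
2040-08-23 is a Thursday. SQLite's %W counts Mondays since the year started; the result is 34.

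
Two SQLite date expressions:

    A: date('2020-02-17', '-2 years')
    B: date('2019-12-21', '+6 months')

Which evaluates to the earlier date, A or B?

A

A = 2018-02-17.
B = 2020-06-21.
A is earlier.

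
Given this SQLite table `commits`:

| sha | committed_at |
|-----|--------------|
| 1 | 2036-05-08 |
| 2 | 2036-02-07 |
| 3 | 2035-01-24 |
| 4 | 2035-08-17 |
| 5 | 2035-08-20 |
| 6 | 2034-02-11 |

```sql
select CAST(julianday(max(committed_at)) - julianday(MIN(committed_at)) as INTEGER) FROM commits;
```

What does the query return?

MIN = 2034-02-11, MAX = 2036-05-08.
17 days remain in February 2034 after the 11th (28 − 11).
Full months from March 2034 through April 2036 contribute their day counts.
Then 8 days into May 2036.
Total: 17 + 31 + 30 + 31 + 30 + 31 + 31 + 30 + 31 + 30 + 31 + 31 + 28 + 31 + 30 + 31 + 30 + 31 + 31 + 30 + 31 + 30 + 31 + 31 + 29 + 31 + 30 + 8 = 817.

817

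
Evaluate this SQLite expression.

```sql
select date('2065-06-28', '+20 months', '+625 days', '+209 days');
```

2069-06-11

Adding +20 months to 2065-06-28 gives 2067-02-28.
Applying '+625 days' to 2067-02-28: counting 625 days forward gives 2068-11-14.
Applying '+209 days' to 2068-11-14: counting 209 days forward gives 2069-06-11.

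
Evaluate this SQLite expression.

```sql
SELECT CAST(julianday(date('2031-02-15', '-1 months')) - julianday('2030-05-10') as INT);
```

250

Adding -1 month to 2031-02-15 gives 2031-01-15.
21 days remain in May 2030 after the 10th (31 − 10).
Full months from June 2030 through December 2030 contribute their day counts.
Then 15 days into January 2031.
Total: 21 + 30 + 31 + 31 + 30 + 31 + 30 + 31 + 15 = 250.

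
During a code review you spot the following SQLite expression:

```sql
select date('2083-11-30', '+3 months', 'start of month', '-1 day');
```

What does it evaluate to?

Adding +3 months to 2083-11-30 targets 2084-02-30. February 2084 has only 29 days, so SQLite normalizes the 1-day overflow forward to 2084-03-01.
`start of month` rewinds 2084-03-01 to 2084-03-01.
Going back 1 day from 2084-03-01 reaches 2084-02-29 (last day of February, 29 days).

2084-02-29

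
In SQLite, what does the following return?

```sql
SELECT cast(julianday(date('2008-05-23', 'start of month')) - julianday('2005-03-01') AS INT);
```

`start of month` rewinds 2008-05-23 to 2008-05-01.
30 days remain in March 2005 after the 1st (31 − 1).
Full months from April 2005 through April 2008 contribute their day counts.
Then 1 day into May 2008.
Total: 30 + 30 + 31 + 30 + 31 + 31 + 30 + 31 + 30 + 31 + 31 + 28 + 31 + 30 + 31 + 30 + 31 + 31 + 30 + 31 + 30 + 31 + 31 + 28 + 31 + 30 + 31 + 30 + 31 + 31 + 30 + 31 + 30 + 31 + 31 + 29 + 31 + 30 + 1 = 1157.

1157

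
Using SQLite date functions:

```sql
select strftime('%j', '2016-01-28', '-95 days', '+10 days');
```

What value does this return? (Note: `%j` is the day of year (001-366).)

First apply '-95 days', '+10 days': 2016-01-28 → 2015-11-04.
Day-of-year for 2015-11-04: days since 2015-01-01 inclusive = 308, zero-padded to 308.

308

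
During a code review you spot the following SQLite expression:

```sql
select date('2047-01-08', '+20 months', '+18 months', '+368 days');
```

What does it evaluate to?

Adding +20 months to 2047-01-08 gives 2048-09-08.
Adding +18 months to 2048-09-08 gives 2050-03-08.
Applying '+368 days' to 2050-03-08: counting 368 days forward gives 2051-03-11.

2051-03-11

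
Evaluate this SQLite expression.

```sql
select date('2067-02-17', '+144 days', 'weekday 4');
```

Applying '+144 days' to 2067-02-17: counting 144 days forward gives 2067-07-11.
`weekday 4` advances to the next Thursday; 2067-07-11 is a Monday, so it moves forward to 2067-07-14.

2067-07-14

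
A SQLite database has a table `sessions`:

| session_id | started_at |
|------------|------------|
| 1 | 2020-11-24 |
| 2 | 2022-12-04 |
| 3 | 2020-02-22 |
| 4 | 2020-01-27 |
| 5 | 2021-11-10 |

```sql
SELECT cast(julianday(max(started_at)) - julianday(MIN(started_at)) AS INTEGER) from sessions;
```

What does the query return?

1042

MIN = 2020-01-27, MAX = 2022-12-04.
4 days remain in January 2020 after the 27th (31 − 27).
Full months from February 2020 through November 2022 contribute their day counts.
Then 4 days into December 2022.
Total: 4 + 29 + 31 + 30 + 31 + 30 + 31 + 31 + 30 + 31 + 30 + 31 + 31 + 28 + 31 + 30 + 31 + 30 + 31 + 31 + 30 + 31 + 30 + 31 + 31 + 28 + 31 + 30 + 31 + 30 + 31 + 31 + 30 + 31 + 30 + 4 = 1042.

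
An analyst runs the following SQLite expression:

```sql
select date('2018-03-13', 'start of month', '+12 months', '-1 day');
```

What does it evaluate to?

2019-02-28

`start of month` rewinds 2018-03-13 to 2018-03-01.
Adding +12 months to 2018-03-01 gives 2019-03-01.
Going back 1 day from 2019-03-01 reaches 2019-02-28 (last day of February, 28 days).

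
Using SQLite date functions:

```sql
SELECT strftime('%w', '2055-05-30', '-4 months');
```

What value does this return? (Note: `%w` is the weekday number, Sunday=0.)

6

First apply '-4 months': 2055-05-30 → 2055-01-30.
2055-01-30 is a Saturday; with Sunday=0 that is 6.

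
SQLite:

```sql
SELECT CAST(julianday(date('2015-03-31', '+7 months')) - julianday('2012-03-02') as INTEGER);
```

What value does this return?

Adding +7 months to 2015-03-31 gives 2015-10-31.
29 days remain in March 2012 after the 2nd (31 − 2).
Full months from April 2012 through September 2015 contribute their day counts.
Then 31 days into October 2015.
Total: 29 + 30 + 31 + 30 + 31 + 31 + 30 + 31 + 30 + 31 + 31 + 28 + 31 + 30 + 31 + 30 + 31 + 31 + 30 + 31 + 30 + 31 + 31 + 28 + 31 + 30 + 31 + 30 + 31 + 31 + 30 + 31 + 30 + 31 + 31 + 28 + 31 + 30 + 31 + 30 + 31 + 31 + 30 + 31 = 1338.

1338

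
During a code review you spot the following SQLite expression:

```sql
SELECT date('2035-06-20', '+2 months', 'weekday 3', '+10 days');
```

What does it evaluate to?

Adding +2 months to 2035-06-20 gives 2035-08-20.
`weekday 3` advances to the next Wednesday; 2035-08-20 is a Monday, so it moves forward to 2035-08-22.
August 2035 has 31 days; 9 remain after the 22nd, so 10 days reach 2035-09-01.

2035-09-01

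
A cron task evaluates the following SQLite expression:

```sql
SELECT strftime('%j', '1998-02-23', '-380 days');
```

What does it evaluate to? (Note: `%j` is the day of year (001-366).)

039

First apply '-380 days': 1998-02-23 → 1997-02-08.
Day-of-year for 1997-02-08: days since 1997-01-01 inclusive = 39, zero-padded to 039.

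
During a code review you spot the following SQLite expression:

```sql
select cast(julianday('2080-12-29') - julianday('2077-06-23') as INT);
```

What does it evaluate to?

7 days remain in June 2077 after the 23rd (30 − 23).
Full months from July 2077 through November 2080 contribute their day counts.
Then 29 days into December 2080.
Total: 7 + 31 + 31 + 30 + 31 + 30 + 31 + 31 + 28 + 31 + 30 + 31 + 30 + 31 + 31 + 30 + 31 + 30 + 31 + 31 + 28 + 31 + 30 + 31 + 30 + 31 + 31 + 30 + 31 + 30 + 31 + 31 + 29 + 31 + 30 + 31 + 30 + 31 + 31 + 30 + 31 + 30 + 29 = 1285.

1285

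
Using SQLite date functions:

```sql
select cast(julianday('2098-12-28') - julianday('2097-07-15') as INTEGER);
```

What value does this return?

16 days remain in July 2097 after the 15th (31 − 15).
Full months from August 2097 through November 2098 contribute their day counts.
Then 28 days into December 2098.
Total: 16 + 31 + 30 + 31 + 30 + 31 + 31 + 28 + 31 + 30 + 31 + 30 + 31 + 31 + 30 + 31 + 30 + 28 = 531.

531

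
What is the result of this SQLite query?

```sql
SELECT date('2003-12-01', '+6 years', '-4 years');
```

2005-12-01

Adding +6 years to 2003-12-01 gives 2009-12-01.
Adding -4 years to 2009-12-01 gives 2005-12-01.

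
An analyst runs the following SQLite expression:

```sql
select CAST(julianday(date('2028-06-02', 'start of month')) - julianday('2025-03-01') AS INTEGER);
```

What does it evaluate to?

`start of month` rewinds 2028-06-02 to 2028-06-01.
30 days remain in March 2025 after the 1st (31 − 1).
Full months from April 2025 through May 2028 contribute their day counts.
Then 1 day into June 2028.
Total: 30 + 30 + 31 + 30 + 31 + 31 + 30 + 31 + 30 + 31 + 31 + 28 + 31 + 30 + 31 + 30 + 31 + 31 + 30 + 31 + 30 + 31 + 31 + 28 + 31 + 30 + 31 + 30 + 31 + 31 + 30 + 31 + 30 + 31 + 31 + 29 + 31 + 30 + 31 + 1 = 1188.

1188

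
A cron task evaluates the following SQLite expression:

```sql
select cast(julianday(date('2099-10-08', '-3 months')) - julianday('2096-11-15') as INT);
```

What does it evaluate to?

965

Adding -3 months to 2099-10-08 gives 2099-07-08.
15 days remain in November 2096 after the 15th (30 − 15).
Full months from December 2096 through June 2099 contribute their day counts.
Then 8 days into July 2099.
Total: 15 + 31 + 31 + 28 + 31 + 30 + 31 + 30 + 31 + 31 + 30 + 31 + 30 + 31 + 31 + 28 + 31 + 30 + 31 + 30 + 31 + 31 + 30 + 31 + 30 + 31 + 31 + 28 + 31 + 30 + 31 + 30 + 8 = 965.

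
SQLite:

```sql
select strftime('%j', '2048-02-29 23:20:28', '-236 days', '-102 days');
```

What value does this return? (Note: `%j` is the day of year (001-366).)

087

First apply '-236 days', '-102 days': 2048-02-29 23:20:28 → 2047-03-28 23:20:28.
Day-of-year for 2047-03-28: days since 2047-01-01 inclusive = 87, zero-padded to 087.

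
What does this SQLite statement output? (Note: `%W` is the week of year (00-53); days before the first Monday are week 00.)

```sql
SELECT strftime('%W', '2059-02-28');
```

2059-02-28 is a Friday. SQLite's %W counts Mondays since the year started; the result is 08.

08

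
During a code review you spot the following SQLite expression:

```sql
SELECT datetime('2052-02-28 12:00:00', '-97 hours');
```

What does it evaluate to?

-97 hours from 2052-02-28 12:00:00 is 2052-02-24 11:00:00 (crosses midnight).

2052-02-24 11:00:00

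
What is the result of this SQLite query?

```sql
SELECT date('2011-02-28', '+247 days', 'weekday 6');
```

Applying '+247 days' to 2011-02-28: counting 247 days forward gives 2011-11-02.
`weekday 6` advances to the next Saturday; 2011-11-02 is a Wednesday, so it moves forward to 2011-11-05.

2011-11-05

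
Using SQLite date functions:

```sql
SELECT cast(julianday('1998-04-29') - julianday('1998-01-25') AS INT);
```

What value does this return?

6 days remain in January 1998 after the 25th (31 − 25).
February 1998: 28 days.
March 1998: 31 days.
Then 29 days into April 1998.
Total: 6 + 28 + 31 + 29 = 94.

94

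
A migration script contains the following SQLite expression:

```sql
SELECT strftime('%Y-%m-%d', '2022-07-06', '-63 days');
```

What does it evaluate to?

2022-05-04

First apply '-63 days': 2022-07-06 → 2022-05-04.
`%Y-%m-%d` extracts the ISO date: 2022-05-04.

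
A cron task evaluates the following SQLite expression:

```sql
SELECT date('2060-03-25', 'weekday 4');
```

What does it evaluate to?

`weekday 4` advances to the next Thursday; 2060-03-25 is already a Thursday, so it stays at 2060-03-25.

2060-03-25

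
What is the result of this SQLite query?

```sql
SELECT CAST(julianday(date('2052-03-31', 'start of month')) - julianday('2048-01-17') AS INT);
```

`start of month` rewinds 2052-03-31 to 2052-03-01.
14 days remain in January 2048 after the 17th (31 − 17).
Full months from February 2048 through February 2052 contribute their day counts.
Then 1 day into March 2052.
Total: 14 + 29 + 31 + 30 + 31 + 30 + 31 + 31 + 30 + 31 + 30 + 31 + 31 + 28 + 31 + 30 + 31 + 30 + 31 + 31 + 30 + 31 + 30 + 31 + 31 + 28 + 31 + 30 + 31 + 30 + 31 + 31 + 30 + 31 + 30 + 31 + 31 + 28 + 31 + 30 + 31 + 30 + 31 + 31 + 30 + 31 + 30 + 31 + 31 + 29 + 1 = 1505.

1505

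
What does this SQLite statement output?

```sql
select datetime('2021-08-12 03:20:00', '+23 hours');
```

+23 hours from 2021-08-12 03:20:00 is 2021-08-13 02:20:00 (crosses midnight).

2021-08-13 02:20:00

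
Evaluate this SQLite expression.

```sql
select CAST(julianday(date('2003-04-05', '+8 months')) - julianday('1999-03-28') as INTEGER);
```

1713

Adding +8 months to 2003-04-05 gives 2003-12-05.
3 days remain in March 1999 after the 28th (31 − 28).
Full months from April 1999 through November 2003 contribute their day counts.
Then 5 days into December 2003.
Total: 3 + 30 + 31 + 30 + 31 + 31 + 30 + 31 + 30 + 31 + 31 + 29 + 31 + 30 + 31 + 30 + 31 + 31 + 30 + 31 + 30 + 31 + 31 + 28 + 31 + 30 + 31 + 30 + 31 + 31 + 30 + 31 + 30 + 31 + 31 + 28 + 31 + 30 + 31 + 30 + 31 + 31 + 30 + 31 + 30 + 31 + 31 + 28 + 31 + 30 + 31 + 30 + 31 + 31 + 30 + 31 + 30 + 5 = 1713.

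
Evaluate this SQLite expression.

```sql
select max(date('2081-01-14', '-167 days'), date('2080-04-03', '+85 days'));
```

2080-07-31

date('2081-01-14', '-167 days') → 2080-07-31.
date('2080-04-03', '+85 days') → 2080-06-27.
Later of the two is 2080-07-31.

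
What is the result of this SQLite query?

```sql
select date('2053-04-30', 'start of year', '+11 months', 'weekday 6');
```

`start of year` rewinds 2053-04-30 to 2053-01-01.
Adding +11 months to 2053-01-01 gives 2053-12-01.
`weekday 6` advances to the next Saturday; 2053-12-01 is a Monday, so it moves forward to 2053-12-06.

2053-12-06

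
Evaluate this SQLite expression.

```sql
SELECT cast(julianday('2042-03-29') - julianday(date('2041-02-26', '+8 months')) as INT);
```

Adding +8 months to 2041-02-26 gives 2041-10-26.
5 days remain in October 2041 after the 26th (31 − 26).
November 2041: 30 days.
December 2041: 31 days.
January 2042: 31 days.
February 2042: 28 days.
Then 29 days into March 2042.
Total: 5 + 30 + 31 + 31 + 28 + 29 = 154.

154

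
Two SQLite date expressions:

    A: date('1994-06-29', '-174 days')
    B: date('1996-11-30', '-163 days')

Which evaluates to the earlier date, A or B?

A

A = 1994-01-06.
B = 1996-06-20.
A is earlier.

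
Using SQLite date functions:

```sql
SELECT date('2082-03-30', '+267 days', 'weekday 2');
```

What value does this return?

Applying '+267 days' to 2082-03-30: counting 267 days forward gives 2082-12-22.
`weekday 2` advances to the next Tuesday; 2082-12-22 is already a Tuesday, so it stays at 2082-12-22.

2082-12-22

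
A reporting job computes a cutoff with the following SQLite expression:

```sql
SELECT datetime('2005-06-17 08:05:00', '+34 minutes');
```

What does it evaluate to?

+34 minutes from 2005-06-17 08:05:00 is 2005-06-17 08:39:00.

2005-06-17 08:39:00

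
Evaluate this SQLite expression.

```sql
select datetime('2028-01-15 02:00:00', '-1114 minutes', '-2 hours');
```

2028-01-14 05:26:00

1114 minutes = 18h 34m; -1114 minutes from 2028-01-15 02:00:00 is 2028-01-14 07:26:00 (crosses midnight).
-2 hours from 2028-01-14 07:26:00 is 2028-01-14 05:26:00.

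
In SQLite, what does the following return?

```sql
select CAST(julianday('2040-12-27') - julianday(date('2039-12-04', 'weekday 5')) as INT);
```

`weekday 5` advances to the next Friday; 2039-12-04 is a Sunday, so it moves forward to 2039-12-09.
22 days remain in December 2039 after the 9th (31 − 9).
Full months from January 2040 through November 2040 contribute their day counts.
Then 27 days into December 2040.
Total: 22 + 31 + 29 + 31 + 30 + 31 + 30 + 31 + 31 + 30 + 31 + 30 + 27 = 384.

384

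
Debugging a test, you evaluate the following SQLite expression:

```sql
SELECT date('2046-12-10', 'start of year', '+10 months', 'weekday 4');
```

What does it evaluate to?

2046-11-01

`start of year` rewinds 2046-12-10 to 2046-01-01.
Adding +10 months to 2046-01-01 gives 2046-11-01.
`weekday 4` advances to the next Thursday; 2046-11-01 is already a Thursday, so it stays at 2046-11-01.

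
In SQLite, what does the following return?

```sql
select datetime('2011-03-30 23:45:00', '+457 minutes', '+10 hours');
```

2011-03-31 17:22:00

457 minutes = 7h 37m; +457 minutes from 2011-03-30 23:45:00 is 2011-03-31 07:22:00 (crosses midnight).
+10 hours from 2011-03-31 07:22:00 is 2011-03-31 17:22:00.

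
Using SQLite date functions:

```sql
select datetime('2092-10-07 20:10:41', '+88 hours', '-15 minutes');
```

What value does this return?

2092-10-11 11:55:41

+88 hours from 2092-10-07 20:10:41 is 2092-10-11 12:10:41 (crosses midnight).
-15 minutes from 2092-10-11 12:10:41 is 2092-10-11 11:55:41.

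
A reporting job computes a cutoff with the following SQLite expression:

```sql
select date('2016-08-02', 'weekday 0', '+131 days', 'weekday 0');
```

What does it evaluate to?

2016-12-18

`weekday 0` advances to the next Sunday; 2016-08-02 is a Tuesday, so it moves forward to 2016-08-07.
Applying '+131 days' to 2016-08-07: counting 131 days forward gives 2016-12-16.
`weekday 0` advances to the next Sunday; 2016-12-16 is a Friday, so it moves forward to 2016-12-18.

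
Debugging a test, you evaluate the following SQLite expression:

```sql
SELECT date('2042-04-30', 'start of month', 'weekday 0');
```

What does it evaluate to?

`start of month` rewinds 2042-04-30 to 2042-04-01.
`weekday 0` advances to the next Sunday; 2042-04-01 is a Tuesday, so it moves forward to 2042-04-06.

2042-04-06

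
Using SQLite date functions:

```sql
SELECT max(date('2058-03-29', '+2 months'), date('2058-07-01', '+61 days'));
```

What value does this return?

date('2058-03-29', '+2 months') → 2058-05-29.
date('2058-07-01', '+61 days') → 2058-08-31.
Later of the two is 2058-08-31.

2058-08-31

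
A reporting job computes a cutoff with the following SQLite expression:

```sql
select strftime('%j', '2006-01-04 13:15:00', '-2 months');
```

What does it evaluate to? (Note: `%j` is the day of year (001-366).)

First apply '-2 months': 2006-01-04 13:15:00 → 2005-11-04 13:15:00.
Day-of-year for 2005-11-04: days since 2005-01-01 inclusive = 308, zero-padded to 308.

308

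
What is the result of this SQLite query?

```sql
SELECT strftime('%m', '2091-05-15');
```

`%m` extracts the 2-digit month (01-12): 05.

05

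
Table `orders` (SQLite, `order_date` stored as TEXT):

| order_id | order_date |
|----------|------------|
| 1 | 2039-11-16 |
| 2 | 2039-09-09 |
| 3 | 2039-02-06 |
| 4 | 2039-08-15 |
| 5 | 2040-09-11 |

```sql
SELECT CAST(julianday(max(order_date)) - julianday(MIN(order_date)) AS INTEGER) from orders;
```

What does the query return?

583

MIN = 2039-02-06, MAX = 2040-09-11.
22 days remain in February 2039 after the 6th (28 − 6).
Full months from March 2039 through August 2040 contribute their day counts.
Then 11 days into September 2040.
Total: 22 + 31 + 30 + 31 + 30 + 31 + 31 + 30 + 31 + 30 + 31 + 31 + 29 + 31 + 30 + 31 + 30 + 31 + 31 + 11 = 583.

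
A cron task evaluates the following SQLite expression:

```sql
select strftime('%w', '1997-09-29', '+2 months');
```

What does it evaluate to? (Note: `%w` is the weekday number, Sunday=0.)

First apply '+2 months': 1997-09-29 → 1997-11-29.
1997-11-29 is a Saturday; with Sunday=0 that is 6.

6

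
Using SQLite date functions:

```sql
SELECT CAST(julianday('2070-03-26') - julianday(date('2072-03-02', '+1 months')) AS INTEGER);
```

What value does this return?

Adding +1 month to 2072-03-02 gives 2072-04-02.
5 days remain in March 2070 after the 26th (31 − 26).
Full months from April 2070 through March 2072 contribute their day counts.
Then 2 days into April 2072.
Total: 5 + 30 + 31 + 30 + 31 + 31 + 30 + 31 + 30 + 31 + 31 + 28 + 31 + 30 + 31 + 30 + 31 + 31 + 30 + 31 + 30 + 31 + 31 + 29 + 31 + 2 = 738.
The subtraction is earlier − later, so the result is −738 → -738.

-738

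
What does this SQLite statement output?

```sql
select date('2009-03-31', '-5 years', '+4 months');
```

Adding -5 years to 2009-03-31 gives 2004-03-31.
Adding +4 months to 2004-03-31 gives 2004-07-31.

2004-07-31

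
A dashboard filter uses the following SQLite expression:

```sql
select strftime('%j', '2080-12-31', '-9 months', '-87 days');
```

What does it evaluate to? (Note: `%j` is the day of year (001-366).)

004

First apply '-9 months', '-87 days': 2080-12-31 → 2080-01-04.
Day-of-year for 2080-01-04: days since 2080-01-01 inclusive = 4, zero-padded to 004.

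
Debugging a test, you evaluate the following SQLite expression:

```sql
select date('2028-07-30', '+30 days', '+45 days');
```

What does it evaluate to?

July 2028 has 31 days; 1 remain after the 30th, so 2 days reach 2028-08-01.
Advancing 28 more days within August lands on 2028-08-29.
Applying '+45 days' to 2028-08-29: counting 45 days forward gives 2028-10-13.

2028-10-13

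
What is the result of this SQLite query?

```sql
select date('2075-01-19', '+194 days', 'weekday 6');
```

2075-08-03

Applying '+194 days' to 2075-01-19: counting 194 days forward gives 2075-08-01.
`weekday 6` advances to the next Saturday; 2075-08-01 is a Thursday, so it moves forward to 2075-08-03.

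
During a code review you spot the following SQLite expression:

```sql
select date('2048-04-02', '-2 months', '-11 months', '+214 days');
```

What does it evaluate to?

2047-10-02

Adding -2 months to 2048-04-02 gives 2048-02-02.
Adding -11 months to 2048-02-02 gives 2047-03-02.
Applying '+214 days' to 2047-03-02: counting 214 days forward gives 2047-10-02.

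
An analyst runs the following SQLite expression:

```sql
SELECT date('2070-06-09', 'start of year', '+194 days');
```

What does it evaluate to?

`start of year` rewinds 2070-06-09 to 2070-01-01.
Applying '+194 days' to 2070-01-01: counting 194 days forward gives 2070-07-14.

2070-07-14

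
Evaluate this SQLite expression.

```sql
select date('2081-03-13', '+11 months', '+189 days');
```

Adding +11 months to 2081-03-13 gives 2082-02-13.
Applying '+189 days' to 2082-02-13: counting 189 days forward gives 2082-08-21.

2082-08-21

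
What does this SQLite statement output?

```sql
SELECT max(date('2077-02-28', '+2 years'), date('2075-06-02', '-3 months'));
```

2079-02-28

date('2077-02-28', '+2 years') → 2079-02-28.
date('2075-06-02', '-3 months') → 2075-03-02.
Later of the two is 2079-02-28.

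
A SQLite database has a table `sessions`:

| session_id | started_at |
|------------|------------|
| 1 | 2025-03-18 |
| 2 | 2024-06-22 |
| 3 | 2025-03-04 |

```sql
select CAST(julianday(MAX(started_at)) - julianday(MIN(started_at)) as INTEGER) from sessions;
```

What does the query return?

269

MIN = 2024-06-22, MAX = 2025-03-18.
8 days remain in June 2024 after the 22nd (30 − 22).
Full months from July 2024 through February 2025 contribute their day counts.
Then 18 days into March 2025.
Total: 8 + 31 + 31 + 30 + 31 + 30 + 31 + 31 + 28 + 18 = 269.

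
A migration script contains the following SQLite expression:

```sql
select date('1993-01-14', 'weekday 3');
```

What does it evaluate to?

1993-01-20

`weekday 3` advances to the next Wednesday; 1993-01-14 is a Thursday, so it moves forward to 1993-01-20.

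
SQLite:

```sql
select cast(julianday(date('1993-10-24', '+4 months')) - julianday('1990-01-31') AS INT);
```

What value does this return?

1485

Adding +4 months to 1993-10-24 gives 1994-02-24.
0 days remain in January 1990 after the 31st (31 − 31).
Full months from February 1990 through January 1994 contribute their day counts.
Then 24 days into February 1994.
Total: 0 + 28 + 31 + 30 + 31 + 30 + 31 + 31 + 30 + 31 + 30 + 31 + 31 + 28 + 31 + 30 + 31 + 30 + 31 + 31 + 30 + 31 + 30 + 31 + 31 + 29 + 31 + 30 + 31 + 30 + 31 + 31 + 30 + 31 + 30 + 31 + 31 + 28 + 31 + 30 + 31 + 30 + 31 + 31 + 30 + 31 + 30 + 31 + 31 + 24 = 1485.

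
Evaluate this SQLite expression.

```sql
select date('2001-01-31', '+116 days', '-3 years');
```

1998-05-27

Applying '+116 days' to 2001-01-31: counting 116 days forward gives 2001-05-27.
Adding -3 years to 2001-05-27 gives 1998-05-27.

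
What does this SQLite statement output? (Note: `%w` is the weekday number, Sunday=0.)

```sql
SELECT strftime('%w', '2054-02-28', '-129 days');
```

3

First apply '-129 days': 2054-02-28 → 2053-10-22.
2053-10-22 is a Wednesday; with Sunday=0 that is 3.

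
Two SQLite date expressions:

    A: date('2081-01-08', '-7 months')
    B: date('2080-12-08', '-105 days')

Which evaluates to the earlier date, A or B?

A = 2080-06-08.
B = 2080-08-25.
A is earlier.

A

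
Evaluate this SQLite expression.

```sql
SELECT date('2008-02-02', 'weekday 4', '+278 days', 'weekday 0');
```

`weekday 4` advances to the next Thursday; 2008-02-02 is a Saturday, so it moves forward to 2008-02-07.
Applying '+278 days' to 2008-02-07: counting 278 days forward gives 2008-11-11.
`weekday 0` advances to the next Sunday; 2008-11-11 is a Tuesday, so it moves forward to 2008-11-16.

2008-11-16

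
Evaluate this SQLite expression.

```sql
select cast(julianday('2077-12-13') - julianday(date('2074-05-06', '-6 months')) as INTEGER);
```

1498

Adding -6 months to 2074-05-06 gives 2073-11-06.
24 days remain in November 2073 after the 6th (30 − 6).
Full months from December 2073 through November 2077 contribute their day counts.
Then 13 days into December 2077.
Total: 24 + 31 + 31 + 28 + 31 + 30 + 31 + 30 + 31 + 31 + 30 + 31 + 30 + 31 + 31 + 28 + 31 + 30 + 31 + 30 + 31 + 31 + 30 + 31 + 30 + 31 + 31 + 29 + 31 + 30 + 31 + 30 + 31 + 31 + 30 + 31 + 30 + 31 + 31 + 28 + 31 + 30 + 31 + 30 + 31 + 31 + 30 + 31 + 30 + 13 = 1498.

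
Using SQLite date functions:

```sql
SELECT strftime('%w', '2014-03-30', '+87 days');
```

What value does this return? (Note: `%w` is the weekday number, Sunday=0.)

3

First apply '+87 days': 2014-03-30 → 2014-06-25.
2014-06-25 is a Wednesday; with Sunday=0 that is 3.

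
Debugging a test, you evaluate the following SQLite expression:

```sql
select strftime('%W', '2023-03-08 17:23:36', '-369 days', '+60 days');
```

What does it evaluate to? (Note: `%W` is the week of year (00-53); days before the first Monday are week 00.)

18

First apply '-369 days', '+60 days': 2023-03-08 17:23:36 → 2022-05-03 17:23:36.
2022-05-03 is a Tuesday. SQLite's %W counts Mondays since the year started; the result is 18.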